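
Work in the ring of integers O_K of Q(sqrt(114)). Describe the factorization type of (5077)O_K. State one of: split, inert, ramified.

114 mod 4 = 2, hence disc K = 4·114 = 456 and O_K = ℤ[√114].
Since gcd(5077, 456) = 1 the prime 5077 does not ramify.
Legendre symbol by Euler's criterion: (114/5077) ≡ 114^2538 ≡ 5076 (mod 5077), i.e. (114/5077) = -1.
d is a non-residue mod p, hence 5077 remains inert in O_K.

p is inert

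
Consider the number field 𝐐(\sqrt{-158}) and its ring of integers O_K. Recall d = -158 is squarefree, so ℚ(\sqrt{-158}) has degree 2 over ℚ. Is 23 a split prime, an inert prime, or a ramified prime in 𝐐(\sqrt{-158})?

23 splits in O_K

Since -158 ≢ 1 mod 4, the ring of integers is ℤ[√-158] with discriminant 4·(-158) = -632.
23 ∤ -632, so 23 is unramified.
Euler's criterion: (-158)^11 mod 23 = 1. Thus (-158|23) = 1.
Legendre symbol 1 ⇒ 23 is split.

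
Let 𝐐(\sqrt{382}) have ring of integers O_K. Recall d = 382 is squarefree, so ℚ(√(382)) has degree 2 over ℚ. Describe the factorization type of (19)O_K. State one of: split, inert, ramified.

382 mod 4 = 2, hence disc K = 4·382 = 1528 and O_K = ℤ[√382].
Since gcd(19, 1528) = 1 the prime 19 does not ramify.
Compute (382/19) via Euler: 2^((19-1)/2) mod 19 = 18, so (382/19) = -1.
Legendre symbol -1 ⇒ 19 is inert.

inert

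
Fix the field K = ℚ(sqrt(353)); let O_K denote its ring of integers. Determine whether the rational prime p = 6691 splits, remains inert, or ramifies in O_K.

splits completely

Since 353 ≡ 1 mod 4, the ring of integers is ℤ[(1+√353)/2] with discriminant 353.
6691 ∤ 353, so 6691 is unramified.
Compute (353/6691) via Euler: 353^((6691-1)/2) mod 6691 = 1, so (353/6691) = 1.
d is a quadratic residue mod p, hence 6691 splits in O_K.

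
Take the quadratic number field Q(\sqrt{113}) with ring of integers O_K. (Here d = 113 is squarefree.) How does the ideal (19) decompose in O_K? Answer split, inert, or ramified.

inert

Since 113 ≡ 1 mod 4, the ring of integers is ℤ[(1+√113)/2] with discriminant 113.
disc(K) = 113 is not divisible by 19; 19 is unramified.
Legendre symbol by Euler's criterion: (113/19) ≡ 113^9 ≡ 18 (mod 19), i.e. (113/19) = -1.
Legendre symbol -1 ⇒ 19 is inert.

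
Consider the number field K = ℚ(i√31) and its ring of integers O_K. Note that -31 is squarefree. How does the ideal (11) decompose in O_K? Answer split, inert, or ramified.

p is inert

-31 mod 4 = 1, hence disc K = -31 and O_K = ℤ[(1+√-31)/2].
disc(K) = -31 is not divisible by 11; 11 is unramified.
(-31/11) = 2^5 mod 11 = 10, giving Legendre symbol -1.
(-31/11) = -1, so 11 is inert.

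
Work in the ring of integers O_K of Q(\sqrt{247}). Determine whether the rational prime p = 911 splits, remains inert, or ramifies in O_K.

p splits

d = 247 ≡ 3 (mod 4), so O_K = ℤ[√247] and disc(K) = 4d = 988.
911 ∤ 988, so 911 is unramified.
Legendre symbol by Euler's criterion: (247/911) ≡ 247^455 ≡ 1 (mod 911), i.e. (247/911) = 1.
Legendre symbol 1 ⇒ 911 is split.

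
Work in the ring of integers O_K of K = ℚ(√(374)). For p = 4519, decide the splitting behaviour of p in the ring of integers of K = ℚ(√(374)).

split

Since 374 ≢ 1 mod 4, the ring of integers is ℤ[√374] with discriminant 4·374 = 1496.
4519 ∤ 1496, so 4519 is unramified.
(374/4519) = 374^2259 mod 4519 = 1, giving Legendre symbol 1.
Legendre symbol 1 ⇒ 4519 is split.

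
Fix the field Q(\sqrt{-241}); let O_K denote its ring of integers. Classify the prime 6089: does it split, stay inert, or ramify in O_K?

split — (6089) = 𝔭₁𝔭₂ with 𝔭₁ ≠ 𝔭₂

-241 mod 4 = 3, hence disc K = 4·(-241) = -964 and O_K = ℤ[√-241].
6089 ∤ -964, so 6089 is unramified.
Compute (-241/6089) via Euler: 5848^((6089-1)/2) mod 6089 = 1, so (-241/6089) = 1.
d is a quadratic residue mod p, hence 6089 splits in O_K.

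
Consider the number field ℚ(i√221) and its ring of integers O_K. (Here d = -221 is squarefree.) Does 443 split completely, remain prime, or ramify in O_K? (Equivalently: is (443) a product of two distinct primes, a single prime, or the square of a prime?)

inert — (443) stays prime in O_K

-221 mod 4 = 3, hence disc K = 4·(-221) = -884 and O_K = ℤ[√-221].
443 ∤ -884, so 443 is unramified.
Euler's criterion: (-221)^221 mod 443 = 442. Thus (-221|443) = -1.
(-221/443) = -1, so 443 is inert.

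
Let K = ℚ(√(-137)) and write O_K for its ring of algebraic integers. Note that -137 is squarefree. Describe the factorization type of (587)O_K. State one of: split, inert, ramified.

587 remains inert

-137 mod 4 = 3, hence disc K = 4·(-137) = -548 and O_K = ℤ[√-137].
Since gcd(587, -548) = 1 the prime 587 does not ramify.
Legendre symbol by Euler's criterion: (-137/587) ≡ (-137)^293 ≡ 586 (mod 587), i.e. (-137/587) = -1.
Legendre symbol -1 ⇒ 587 is inert.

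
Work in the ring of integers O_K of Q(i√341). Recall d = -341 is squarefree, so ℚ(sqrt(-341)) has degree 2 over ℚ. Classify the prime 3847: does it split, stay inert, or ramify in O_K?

inert — (3847) stays prime in O_K

-341 mod 4 = 3, hence disc K = 4·(-341) = -1364 and O_K = ℤ[√-341].
Since gcd(3847, -1364) = 1 the prime 3847 does not ramify.
Legendre symbol by Euler's criterion: (-341/3847) ≡ (-341)^1923 ≡ 3846 (mod 3847), i.e. (-341/3847) = -1.
Legendre symbol -1 ⇒ 3847 is inert.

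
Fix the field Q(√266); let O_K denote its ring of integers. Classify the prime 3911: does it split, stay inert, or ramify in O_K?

inert — (3911) stays prime in O_K

Since 266 ≢ 1 mod 4, the ring of integers is ℤ[√266] with discriminant 4·266 = 1064.
Since gcd(3911, 1064) = 1 the prime 3911 does not ramify.
Compute (266/3911) via Euler: 266^((3911-1)/2) mod 3911 = 3910, so (266/3911) = -1.
d is a non-residue mod p, hence 3911 remains inert in O_K.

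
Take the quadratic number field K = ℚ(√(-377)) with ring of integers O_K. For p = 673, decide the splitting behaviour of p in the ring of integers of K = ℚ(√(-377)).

d = -377 ≡ 3 (mod 4), so O_K = ℤ[√-377] and disc(K) = 4d = -1508.
Since gcd(673, -1508) = 1 the prime 673 does not ramify.
Legendre symbol by Euler's criterion: (-377/673) ≡ (-377)^336 ≡ 1 (mod 673), i.e. (-377/673) = 1.
Legendre symbol 1 ⇒ 673 is split.

splits completely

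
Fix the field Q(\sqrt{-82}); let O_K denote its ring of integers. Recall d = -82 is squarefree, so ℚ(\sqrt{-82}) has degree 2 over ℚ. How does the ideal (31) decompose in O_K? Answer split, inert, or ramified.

inert — (31) stays prime in O_K

-82 mod 4 = 2, hence disc K = 4·(-82) = -328 and O_K = ℤ[√-82].
disc(K) = -328 is not divisible by 31; 31 is unramified.
(-82/31) = 11^15 mod 31 = 30, giving Legendre symbol -1.
d is a non-residue mod p, hence 31 remains inert in O_K.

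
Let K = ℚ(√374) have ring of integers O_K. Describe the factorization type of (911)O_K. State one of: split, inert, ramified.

split

d = 374 ≡ 2 (mod 4), so O_K = ℤ[√374] and disc(K) = 4d = 1496.
disc(K) = 1496 is not divisible by 911; 911 is unramified.
Euler's criterion: 374^455 mod 911 = 1. Thus (374|911) = 1.
(374/911) = 1, so 911 splits.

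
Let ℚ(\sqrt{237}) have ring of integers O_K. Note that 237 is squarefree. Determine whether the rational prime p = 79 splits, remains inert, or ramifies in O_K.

Since 237 ≡ 1 mod 4, the ring of integers is ℤ[(1+√237)/2] with discriminant 237.
79 divides disc(K) = 237, so 79 ramifies.

ramified — (79) = 𝔭²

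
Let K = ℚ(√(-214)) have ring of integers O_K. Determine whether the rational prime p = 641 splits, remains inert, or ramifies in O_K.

inert — (641) stays prime in O_K

Since -214 ≢ 1 mod 4, the ring of integers is ℤ[√-214] with discriminant 4·(-214) = -856.
Since gcd(641, -856) = 1 the prime 641 does not ramify.
Compute (-214/641) via Euler: 427^((641-1)/2) mod 641 = 640, so (-214/641) = -1.
(-214/641) = -1, so 641 is inert.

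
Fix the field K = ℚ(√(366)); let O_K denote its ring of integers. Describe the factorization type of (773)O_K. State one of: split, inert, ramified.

773 splits in O_K

366 mod 4 = 2, hence disc K = 4·366 = 1464 and O_K = ℤ[√366].
disc(K) = 1464 is not divisible by 773; 773 is unramified.
Euler's criterion: 366^386 mod 773 = 1. Thus (366|773) = 1.
Legendre symbol 1 ⇒ 773 is split.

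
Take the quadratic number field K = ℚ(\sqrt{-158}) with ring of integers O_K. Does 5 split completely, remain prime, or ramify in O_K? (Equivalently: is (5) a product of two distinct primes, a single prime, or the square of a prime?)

Since -158 ≢ 1 mod 4, the ring of integers is ℤ[√-158] with discriminant 4·(-158) = -632.
5 ∤ -632, so 5 is unramified.
(-158/5) = 2^2 mod 5 = 4, giving Legendre symbol -1.
d is a non-residue mod p, hence 5 remains inert in O_K.

remains prime (inert)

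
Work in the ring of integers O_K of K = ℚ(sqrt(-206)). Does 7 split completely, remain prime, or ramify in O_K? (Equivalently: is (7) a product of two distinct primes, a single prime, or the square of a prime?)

d = -206 ≡ 2 (mod 4), so O_K = ℤ[√-206] and disc(K) = 4d = -824.
Since gcd(7, -824) = 1 the prime 7 does not ramify.
Euler's criterion: (-206)^3 mod 7 = 1. Thus (-206|7) = 1.
d is a quadratic residue mod p, hence 7 splits in O_K.

split — (7) = 𝔭₁𝔭₂ with 𝔭₁ ≠ 𝔭₂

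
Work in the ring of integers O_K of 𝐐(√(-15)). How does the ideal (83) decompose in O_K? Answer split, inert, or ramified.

Since -15 ≡ 1 mod 4, the ring of integers is ℤ[(1+√-15)/2] with discriminant -15.
disc(K) = -15 is not divisible by 83; 83 is unramified.
Legendre symbol by Euler's criterion: (-15/83) ≡ (-15)^41 ≡ 1 (mod 83), i.e. (-15/83) = 1.
Legendre symbol 1 ⇒ 83 is split.

splits completely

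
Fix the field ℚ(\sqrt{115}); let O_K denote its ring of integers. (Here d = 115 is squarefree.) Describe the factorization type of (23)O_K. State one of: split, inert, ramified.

d = 115 ≡ 3 (mod 4), so O_K = ℤ[√115] and disc(K) = 4d = 460.
Ramification test: 23 | 460. The prime 23 ramifies in K.

ramifies in O_K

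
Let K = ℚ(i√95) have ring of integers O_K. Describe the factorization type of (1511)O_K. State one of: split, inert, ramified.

d = -95 ≡ 1 (mod 4), so O_K = ℤ[(1+√-95)/2] and disc(K) = d = -95.
Since gcd(1511, -95) = 1 the prime 1511 does not ramify.
(-95/1511) = 1416^755 mod 1511 = 1510, giving Legendre symbol -1.
(-95/1511) = -1, so 1511 is inert.

inert — (1511) stays prime in O_K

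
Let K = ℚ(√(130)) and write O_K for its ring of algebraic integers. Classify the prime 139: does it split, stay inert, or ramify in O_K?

139 remains inert

130 mod 4 = 2, hence disc K = 4·130 = 520 and O_K = ℤ[√130].
disc(K) = 520 is not divisible by 139; 139 is unramified.
Euler's criterion: 130^69 mod 139 = 138. Thus (130|139) = -1.
Legendre symbol -1 ⇒ 139 is inert.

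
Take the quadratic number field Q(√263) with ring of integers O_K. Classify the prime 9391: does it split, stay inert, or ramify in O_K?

Since 263 ≢ 1 mod 4, the ring of integers is ℤ[√263] with discriminant 4·263 = 1052.
Since gcd(9391, 1052) = 1 the prime 9391 does not ramify.
(263/9391) = 263^4695 mod 9391 = 9390, giving Legendre symbol -1.
d is a non-residue mod p, hence 9391 remains inert in O_K.

inert — (9391) stays prime in O_K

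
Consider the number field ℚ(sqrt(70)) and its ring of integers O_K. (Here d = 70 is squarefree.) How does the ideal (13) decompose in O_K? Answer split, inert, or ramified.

70 mod 4 = 2, hence disc K = 4·70 = 280 and O_K = ℤ[√70].
disc(K) = 280 is not divisible by 13; 13 is unramified.
Legendre symbol by Euler's criterion: (70/13) ≡ 70^6 ≡ 12 (mod 13), i.e. (70/13) = -1.
Legendre symbol -1 ⇒ 13 is inert.

inert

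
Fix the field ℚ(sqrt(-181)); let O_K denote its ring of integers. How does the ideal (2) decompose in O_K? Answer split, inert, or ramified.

Since -181 ≢ 1 mod 4, the ring of integers is ℤ[√-181] with discriminant 4·(-181) = -724.
Ramification test: 2 | -724. The prime 2 ramifies in K.

p ramifies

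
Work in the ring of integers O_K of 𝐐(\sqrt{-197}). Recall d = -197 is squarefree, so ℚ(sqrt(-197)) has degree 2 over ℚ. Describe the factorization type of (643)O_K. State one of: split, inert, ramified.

643 splits in O_K

-197 mod 4 = 3, hence disc K = 4·(-197) = -788 and O_K = ℤ[√-197].
Since gcd(643, -788) = 1 the prime 643 does not ramify.
(-197/643) = 446^321 mod 643 = 1, giving Legendre symbol 1.
d is a quadratic residue mod p, hence 643 splits in O_K.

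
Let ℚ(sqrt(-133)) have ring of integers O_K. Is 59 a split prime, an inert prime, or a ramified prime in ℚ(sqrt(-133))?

d = -133 ≡ 3 (mod 4), so O_K = ℤ[√-133] and disc(K) = 4d = -532.
disc(K) = -532 is not divisible by 59; 59 is unramified.
Euler's criterion: (-133)^29 mod 59 = 58. Thus (-133|59) = -1.
(-133/59) = -1, so 59 is inert.

59 remains inert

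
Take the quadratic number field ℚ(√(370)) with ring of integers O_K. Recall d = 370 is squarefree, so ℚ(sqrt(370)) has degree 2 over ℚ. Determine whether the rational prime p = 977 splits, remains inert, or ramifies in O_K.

d = 370 ≡ 2 (mod 4), so O_K = ℤ[√370] and disc(K) = 4d = 1480.
977 ∤ 1480, so 977 is unramified.
(370/977) = 370^488 mod 977 = 1, giving Legendre symbol 1.
Legendre symbol 1 ⇒ 977 is split.

split — (977) = 𝔭₁𝔭₂ with 𝔭₁ ≠ 𝔭₂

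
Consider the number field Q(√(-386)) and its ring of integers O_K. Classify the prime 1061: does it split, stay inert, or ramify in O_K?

1061 remains inert

Since -386 ≢ 1 mod 4, the ring of integers is ℤ[√-386] with discriminant 4·(-386) = -1544.
disc(K) = -1544 is not divisible by 1061; 1061 is unramified.
(-386/1061) = 675^530 mod 1061 = 1060, giving Legendre symbol -1.
d is a non-residue mod p, hence 1061 remains inert in O_K.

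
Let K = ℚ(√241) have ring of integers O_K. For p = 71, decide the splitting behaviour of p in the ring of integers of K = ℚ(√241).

241 mod 4 = 1, hence disc K = 241 and O_K = ℤ[(1+√241)/2].
71 ∤ 241, so 71 is unramified.
(241/71) = 28^35 mod 71 = 70, giving Legendre symbol -1.
Legendre symbol -1 ⇒ 71 is inert.

71 remains inert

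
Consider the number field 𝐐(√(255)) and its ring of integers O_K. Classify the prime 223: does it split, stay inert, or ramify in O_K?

223 splits in O_K

d = 255 ≡ 3 (mod 4), so O_K = ℤ[√255] and disc(K) = 4d = 1020.
Since gcd(223, 1020) = 1 the prime 223 does not ramify.
Euler's criterion: 255^111 mod 223 = 1. Thus (255|223) = 1.
d is a quadratic residue mod p, hence 223 splits in O_K.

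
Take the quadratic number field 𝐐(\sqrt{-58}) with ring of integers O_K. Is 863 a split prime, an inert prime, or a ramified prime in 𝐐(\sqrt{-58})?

inert — (863) stays prime in O_K

d = -58 ≡ 2 (mod 4), so O_K = ℤ[√-58] and disc(K) = 4d = -232.
Since gcd(863, -232) = 1 the prime 863 does not ramify.
Euler's criterion: (-58)^431 mod 863 = 862. Thus (-58|863) = -1.
(-58/863) = -1, so 863 is inert.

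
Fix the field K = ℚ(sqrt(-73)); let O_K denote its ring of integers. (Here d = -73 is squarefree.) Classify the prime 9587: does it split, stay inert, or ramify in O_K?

d = -73 ≡ 3 (mod 4), so O_K = ℤ[√-73] and disc(K) = 4d = -292.
disc(K) = -292 is not divisible by 9587; 9587 is unramified.
Euler's criterion: (-73)^4793 mod 9587 = 9586. Thus (-73|9587) = -1.
(-73/9587) = -1, so 9587 is inert.

p is inert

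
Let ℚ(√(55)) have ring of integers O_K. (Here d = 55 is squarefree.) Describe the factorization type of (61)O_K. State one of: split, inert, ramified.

remains prime (inert)

55 mod 4 = 3, hence disc K = 4·55 = 220 and O_K = ℤ[√55].
Since gcd(61, 220) = 1 the prime 61 does not ramify.
Euler's criterion: 55^30 mod 61 = 60. Thus (55|61) = -1.
d is a non-residue mod p, hence 61 remains inert in O_K.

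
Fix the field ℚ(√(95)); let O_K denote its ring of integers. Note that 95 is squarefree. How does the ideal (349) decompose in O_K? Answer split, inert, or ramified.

d = 95 ≡ 3 (mod 4), so O_K = ℤ[√95] and disc(K) = 4d = 380.
349 ∤ 380, so 349 is unramified.
(95/349) = 95^174 mod 349 = 1, giving Legendre symbol 1.
d is a quadratic residue mod p, hence 349 splits in O_K.

split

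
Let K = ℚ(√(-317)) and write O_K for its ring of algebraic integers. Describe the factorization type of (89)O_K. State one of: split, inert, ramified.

splits completely

-317 mod 4 = 3, hence disc K = 4·(-317) = -1268 and O_K = ℤ[√-317].
Since gcd(89, -1268) = 1 the prime 89 does not ramify.
Euler's criterion: (-317)^44 mod 89 = 1. Thus (-317|89) = 1.
(-317/89) = 1, so 89 splits.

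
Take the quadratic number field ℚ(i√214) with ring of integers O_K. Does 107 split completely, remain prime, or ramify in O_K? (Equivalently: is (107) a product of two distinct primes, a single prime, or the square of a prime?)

ramifies in O_K

Since -214 ≢ 1 mod 4, the ring of integers is ℤ[√-214] with discriminant 4·(-214) = -856.
disc(K) = -856 = 107·(-8), so p = 107 is ramified.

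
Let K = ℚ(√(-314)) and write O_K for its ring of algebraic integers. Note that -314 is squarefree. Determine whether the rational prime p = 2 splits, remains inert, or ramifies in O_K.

-314 mod 4 = 2, hence disc K = 4·(-314) = -1256 and O_K = ℤ[√-314].
2 divides disc(K) = -1256, so 2 ramifies.

ramifies in O_K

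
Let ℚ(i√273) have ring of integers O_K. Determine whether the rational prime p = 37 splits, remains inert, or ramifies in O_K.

remains prime (inert)

d = -273 ≡ 3 (mod 4), so O_K = ℤ[√-273] and disc(K) = 4d = -1092.
37 ∤ -1092, so 37 is unramified.
Legendre symbol by Euler's criterion: (-273/37) ≡ (-273)^18 ≡ 36 (mod 37), i.e. (-273/37) = -1.
(-273/37) = -1, so 37 is inert.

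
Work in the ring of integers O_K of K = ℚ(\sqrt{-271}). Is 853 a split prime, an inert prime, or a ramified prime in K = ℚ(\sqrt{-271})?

split

-271 mod 4 = 1, hence disc K = -271 and O_K = ℤ[(1+√-271)/2].
853 ∤ -271, so 853 is unramified.
Euler's criterion: (-271)^426 mod 853 = 1. Thus (-271|853) = 1.
d is a quadratic residue mod p, hence 853 splits in O_K.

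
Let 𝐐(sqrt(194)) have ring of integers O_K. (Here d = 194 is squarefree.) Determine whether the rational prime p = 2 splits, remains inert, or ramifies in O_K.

2 is ramified

d = 194 ≡ 2 (mod 4), so O_K = ℤ[√194] and disc(K) = 4d = 776.
Ramification test: 2 | 776. The prime 2 ramifies in K.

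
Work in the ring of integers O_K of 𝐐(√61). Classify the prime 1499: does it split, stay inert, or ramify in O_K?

inert

61 mod 4 = 1, hence disc K = 61 and O_K = ℤ[(1+√61)/2].
Since gcd(1499, 61) = 1 the prime 1499 does not ramify.
Euler's criterion: 61^749 mod 1499 = 1498. Thus (61|1499) = -1.
Legendre symbol -1 ⇒ 1499 is inert.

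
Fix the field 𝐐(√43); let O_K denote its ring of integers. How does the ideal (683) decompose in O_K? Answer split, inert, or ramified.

43 mod 4 = 3, hence disc K = 4·43 = 172 and O_K = ℤ[√43].
disc(K) = 172 is not divisible by 683; 683 is unramified.
Compute (43/683) via Euler: 43^((683-1)/2) mod 683 = 682, so (43/683) = -1.
(43/683) = -1, so 683 is inert.

remains prime (inert)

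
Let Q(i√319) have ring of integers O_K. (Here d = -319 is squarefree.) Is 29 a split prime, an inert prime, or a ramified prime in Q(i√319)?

d = -319 ≡ 1 (mod 4), so O_K = ℤ[(1+√-319)/2] and disc(K) = d = -319.
disc(K) = -319 = 29·(-11), so p = 29 is ramified.

29 is ramified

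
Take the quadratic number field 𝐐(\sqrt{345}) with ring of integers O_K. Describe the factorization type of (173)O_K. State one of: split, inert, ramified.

splits completely

d = 345 ≡ 1 (mod 4), so O_K = ℤ[(1+√345)/2] and disc(K) = d = 345.
disc(K) = 345 is not divisible by 173; 173 is unramified.
Euler's criterion: 345^86 mod 173 = 1. Thus (345|173) = 1.
d is a quadratic residue mod p, hence 173 splits in O_K.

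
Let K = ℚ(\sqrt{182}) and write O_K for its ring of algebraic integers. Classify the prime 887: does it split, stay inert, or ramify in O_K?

split — (887) = 𝔭₁𝔭₂ with 𝔭₁ ≠ 𝔭₂

d = 182 ≡ 2 (mod 4), so O_K = ℤ[√182] and disc(K) = 4d = 728.
disc(K) = 728 is not divisible by 887; 887 is unramified.
Compute (182/887) via Euler: 182^((887-1)/2) mod 887 = 1, so (182/887) = 1.
(182/887) = 1, so 887 splits.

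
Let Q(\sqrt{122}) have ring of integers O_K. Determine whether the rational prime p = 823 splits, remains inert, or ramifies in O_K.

inert — (823) stays prime in O_K

Since 122 ≢ 1 mod 4, the ring of integers is ℤ[√122] with discriminant 4·122 = 488.
disc(K) = 488 is not divisible by 823; 823 is unramified.
(122/823) = 122^411 mod 823 = 822, giving Legendre symbol -1.
(122/823) = -1, so 823 is inert.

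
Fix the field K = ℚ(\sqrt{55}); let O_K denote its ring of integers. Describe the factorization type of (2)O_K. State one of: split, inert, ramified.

55 mod 4 = 3, hence disc K = 4·55 = 220 and O_K = ℤ[√55].
Ramification test: 2 | 220. The prime 2 ramifies in K.

ramified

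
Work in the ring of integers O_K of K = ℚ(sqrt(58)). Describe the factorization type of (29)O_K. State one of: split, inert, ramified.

d = 58 ≡ 2 (mod 4), so O_K = ℤ[√58] and disc(K) = 4d = 232.
Ramification test: 29 | 232. The prime 29 ramifies in K.

p ramifies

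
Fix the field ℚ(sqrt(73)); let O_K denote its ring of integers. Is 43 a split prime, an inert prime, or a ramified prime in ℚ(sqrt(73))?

inert — (43) stays prime in O_K

Since 73 ≡ 1 mod 4, the ring of integers is ℤ[(1+√73)/2] with discriminant 73.
43 ∤ 73, so 43 is unramified.
(73/43) = 30^21 mod 43 = 42, giving Legendre symbol -1.
Legendre symbol -1 ⇒ 43 is inert.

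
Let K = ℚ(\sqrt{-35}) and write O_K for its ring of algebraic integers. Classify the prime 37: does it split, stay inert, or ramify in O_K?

-35 mod 4 = 1, hence disc K = -35 and O_K = ℤ[(1+√-35)/2].
Since gcd(37, -35) = 1 the prime 37 does not ramify.
Compute (-35/37) via Euler: 2^((37-1)/2) mod 37 = 36, so (-35/37) = -1.
d is a non-residue mod p, hence 37 remains inert in O_K.

p is inert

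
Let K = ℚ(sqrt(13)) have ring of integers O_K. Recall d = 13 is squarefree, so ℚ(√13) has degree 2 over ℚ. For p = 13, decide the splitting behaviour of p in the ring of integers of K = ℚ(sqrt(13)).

13 is ramified

d = 13 ≡ 1 (mod 4), so O_K = ℤ[(1+√13)/2] and disc(K) = d = 13.
disc(K) = 13 = 13·1, so p = 13 is ramified.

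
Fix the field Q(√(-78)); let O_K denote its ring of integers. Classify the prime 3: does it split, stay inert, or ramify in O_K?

ramifies in O_K

-78 mod 4 = 2, hence disc K = 4·(-78) = -312 and O_K = ℤ[√-78].
3 divides disc(K) = -312, so 3 ramifies.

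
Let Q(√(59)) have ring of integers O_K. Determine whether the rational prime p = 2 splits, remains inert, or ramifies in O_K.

d = 59 ≡ 3 (mod 4), so O_K = ℤ[√59] and disc(K) = 4d = 236.
2 divides disc(K) = 236, so 2 ramifies.

ramified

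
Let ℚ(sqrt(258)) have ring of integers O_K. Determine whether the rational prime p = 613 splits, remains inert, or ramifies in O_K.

p is inert

d = 258 ≡ 2 (mod 4), so O_K = ℤ[√258] and disc(K) = 4d = 1032.
Since gcd(613, 1032) = 1 the prime 613 does not ramify.
(258/613) = 258^306 mod 613 = 612, giving Legendre symbol -1.
d is a non-residue mod p, hence 613 remains inert in O_K.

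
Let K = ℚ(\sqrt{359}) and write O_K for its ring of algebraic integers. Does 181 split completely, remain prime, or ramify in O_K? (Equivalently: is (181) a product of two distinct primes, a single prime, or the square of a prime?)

Since 359 ≢ 1 mod 4, the ring of integers is ℤ[√359] with discriminant 4·359 = 1436.
disc(K) = 1436 is not divisible by 181; 181 is unramified.
Legendre symbol by Euler's criterion: (359/181) ≡ 359^90 ≡ 1 (mod 181), i.e. (359/181) = 1.
Legendre symbol 1 ⇒ 181 is split.

splits completely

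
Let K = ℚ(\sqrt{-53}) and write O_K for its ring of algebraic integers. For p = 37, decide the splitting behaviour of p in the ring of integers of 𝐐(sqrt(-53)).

-53 mod 4 = 3, hence disc K = 4·(-53) = -212 and O_K = ℤ[√-53].
37 ∤ -212, so 37 is unramified.
Legendre symbol by Euler's criterion: (-53/37) ≡ (-53)^18 ≡ 1 (mod 37), i.e. (-53/37) = 1.
d is a quadratic residue mod p, hence 37 splits in O_K.

split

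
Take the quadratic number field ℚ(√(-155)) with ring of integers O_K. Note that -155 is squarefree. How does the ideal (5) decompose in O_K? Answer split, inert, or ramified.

Since -155 ≡ 1 mod 4, the ring of integers is ℤ[(1+√-155)/2] with discriminant -155.
disc(K) = -155 = 5·(-31), so p = 5 is ramified.

ramifies in O_K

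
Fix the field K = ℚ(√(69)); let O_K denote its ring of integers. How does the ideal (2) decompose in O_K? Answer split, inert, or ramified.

69 mod 4 = 1, hence disc K = 69 and O_K = ℤ[(1+√69)/2].
2 ∤ 69, so 2 is unramified.
d ≡ 5 (mod 8); the supplementary law gives 2 inert.

2 remains inert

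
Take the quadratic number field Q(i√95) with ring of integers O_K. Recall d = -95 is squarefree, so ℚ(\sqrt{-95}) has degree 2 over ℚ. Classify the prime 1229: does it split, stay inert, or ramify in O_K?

inert — (1229) stays prime in O_K

d = -95 ≡ 1 (mod 4), so O_K = ℤ[(1+√-95)/2] and disc(K) = d = -95.
disc(K) = -95 is not divisible by 1229; 1229 is unramified.
Euler's criterion: (-95)^614 mod 1229 = 1228. Thus (-95|1229) = -1.
(-95/1229) = -1, so 1229 is inert.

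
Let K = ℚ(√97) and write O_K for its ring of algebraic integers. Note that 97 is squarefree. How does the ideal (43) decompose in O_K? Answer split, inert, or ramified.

d = 97 ≡ 1 (mod 4), so O_K = ℤ[(1+√97)/2] and disc(K) = d = 97.
43 ∤ 97, so 43 is unramified.
Legendre symbol by Euler's criterion: (97/43) ≡ 97^21 ≡ 1 (mod 43), i.e. (97/43) = 1.
Legendre symbol 1 ⇒ 43 is split.

split — (43) = 𝔭₁𝔭₂ with 𝔭₁ ≠ 𝔭₂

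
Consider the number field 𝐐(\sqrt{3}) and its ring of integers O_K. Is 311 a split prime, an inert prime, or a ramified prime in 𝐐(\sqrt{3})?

3 mod 4 = 3, hence disc K = 4·3 = 12 and O_K = ℤ[√3].
disc(K) = 12 is not divisible by 311; 311 is unramified.
Legendre symbol by Euler's criterion: (3/311) ≡ 3^155 ≡ 1 (mod 311), i.e. (3/311) = 1.
(3/311) = 1, so 311 splits.

splits completely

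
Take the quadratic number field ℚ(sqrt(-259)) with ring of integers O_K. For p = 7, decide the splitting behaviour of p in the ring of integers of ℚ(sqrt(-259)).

d = -259 ≡ 1 (mod 4), so O_K = ℤ[(1+√-259)/2] and disc(K) = d = -259.
Ramification test: 7 | -259. The prime 7 ramifies in K.

ramifies in O_K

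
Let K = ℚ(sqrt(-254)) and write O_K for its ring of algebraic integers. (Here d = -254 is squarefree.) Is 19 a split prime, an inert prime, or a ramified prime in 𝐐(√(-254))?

p is inert

Since -254 ≢ 1 mod 4, the ring of integers is ℤ[√-254] with discriminant 4·(-254) = -1016.
19 ∤ -1016, so 19 is unramified.
(-254/19) = 12^9 mod 19 = 18, giving Legendre symbol -1.
(-254/19) = -1, so 19 is inert.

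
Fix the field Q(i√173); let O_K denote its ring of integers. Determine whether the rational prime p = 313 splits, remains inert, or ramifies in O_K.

Since -173 ≢ 1 mod 4, the ring of integers is ℤ[√-173] with discriminant 4·(-173) = -692.
Since gcd(313, -692) = 1 the prime 313 does not ramify.
(-173/313) = 140^156 mod 313 = 1, giving Legendre symbol 1.
(-173/313) = 1, so 313 splits.

split — (313) = 𝔭₁𝔭₂ with 𝔭₁ ≠ 𝔭₂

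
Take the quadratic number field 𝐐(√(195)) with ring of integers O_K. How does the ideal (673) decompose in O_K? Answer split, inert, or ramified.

inert

d = 195 ≡ 3 (mod 4), so O_K = ℤ[√195] and disc(K) = 4d = 780.
673 ∤ 780, so 673 is unramified.
Legendre symbol by Euler's criterion: (195/673) ≡ 195^336 ≡ 672 (mod 673), i.e. (195/673) = -1.
d is a non-residue mod p, hence 673 remains inert in O_K.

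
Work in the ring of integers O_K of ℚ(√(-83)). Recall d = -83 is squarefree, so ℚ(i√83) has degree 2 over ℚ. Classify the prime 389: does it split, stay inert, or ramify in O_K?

-83 mod 4 = 1, hence disc K = -83 and O_K = ℤ[(1+√-83)/2].
disc(K) = -83 is not divisible by 389; 389 is unramified.
Legendre symbol by Euler's criterion: (-83/389) ≡ (-83)^194 ≡ 388 (mod 389), i.e. (-83/389) = -1.
Legendre symbol -1 ⇒ 389 is inert.

inert — (389) stays prime in O_K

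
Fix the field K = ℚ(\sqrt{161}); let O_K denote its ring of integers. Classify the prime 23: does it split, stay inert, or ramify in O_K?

d = 161 ≡ 1 (mod 4), so O_K = ℤ[(1+√161)/2] and disc(K) = d = 161.
Ramification test: 23 | 161. The prime 23 ramifies in K.

p ramifies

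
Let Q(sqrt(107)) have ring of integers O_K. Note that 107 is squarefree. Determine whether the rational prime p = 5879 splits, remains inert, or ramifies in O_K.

107 mod 4 = 3, hence disc K = 4·107 = 428 and O_K = ℤ[√107].
disc(K) = 428 is not divisible by 5879; 5879 is unramified.
(107/5879) = 107^2939 mod 5879 = 5878, giving Legendre symbol -1.
Legendre symbol -1 ⇒ 5879 is inert.

inert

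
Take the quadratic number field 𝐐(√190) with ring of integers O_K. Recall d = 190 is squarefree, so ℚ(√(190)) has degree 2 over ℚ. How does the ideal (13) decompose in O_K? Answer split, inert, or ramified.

190 mod 4 = 2, hence disc K = 4·190 = 760 and O_K = ℤ[√190].
Since gcd(13, 760) = 1 the prime 13 does not ramify.
Euler's criterion: 190^6 mod 13 = 12. Thus (190|13) = -1.
(190/13) = -1, so 13 is inert.

p is inert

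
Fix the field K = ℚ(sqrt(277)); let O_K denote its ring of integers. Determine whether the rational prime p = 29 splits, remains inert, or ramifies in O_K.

splits completely

277 mod 4 = 1, hence disc K = 277 and O_K = ℤ[(1+√277)/2].
29 ∤ 277, so 29 is unramified.
(277/29) = 16^14 mod 29 = 1, giving Legendre symbol 1.
(277/29) = 1, so 29 splits.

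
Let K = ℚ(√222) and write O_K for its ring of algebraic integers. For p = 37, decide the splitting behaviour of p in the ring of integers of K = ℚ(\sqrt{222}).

222 mod 4 = 2, hence disc K = 4·222 = 888 and O_K = ℤ[√222].
37 divides disc(K) = 888, so 37 ramifies.

ramified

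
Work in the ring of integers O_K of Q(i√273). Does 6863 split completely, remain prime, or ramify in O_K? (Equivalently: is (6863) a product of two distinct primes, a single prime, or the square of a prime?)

p is inert

d = -273 ≡ 3 (mod 4), so O_K = ℤ[√-273] and disc(K) = 4d = -1092.
disc(K) = -1092 is not divisible by 6863; 6863 is unramified.
Legendre symbol by Euler's criterion: (-273/6863) ≡ (-273)^3431 ≡ 6862 (mod 6863), i.e. (-273/6863) = -1.
(-273/6863) = -1, so 6863 is inert.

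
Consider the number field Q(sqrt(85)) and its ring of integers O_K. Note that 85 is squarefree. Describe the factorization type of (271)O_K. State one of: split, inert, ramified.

85 mod 4 = 1, hence disc K = 85 and O_K = ℤ[(1+√85)/2].
disc(K) = 85 is not divisible by 271; 271 is unramified.
Legendre symbol by Euler's criterion: (85/271) ≡ 85^135 ≡ 1 (mod 271), i.e. (85/271) = 1.
(85/271) = 1, so 271 splits.

split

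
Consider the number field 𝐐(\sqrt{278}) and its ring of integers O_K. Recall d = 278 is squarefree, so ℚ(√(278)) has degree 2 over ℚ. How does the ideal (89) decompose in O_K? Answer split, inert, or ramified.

Since 278 ≢ 1 mod 4, the ring of integers is ℤ[√278] with discriminant 4·278 = 1112.
disc(K) = 1112 is not divisible by 89; 89 is unramified.
Legendre symbol by Euler's criterion: (278/89) ≡ 278^44 ≡ 1 (mod 89), i.e. (278/89) = 1.
d is a quadratic residue mod p, hence 89 splits in O_K.

split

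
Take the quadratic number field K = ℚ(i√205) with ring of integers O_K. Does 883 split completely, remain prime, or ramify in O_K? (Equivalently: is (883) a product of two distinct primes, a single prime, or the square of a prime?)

p is inert

d = -205 ≡ 3 (mod 4), so O_K = ℤ[√-205] and disc(K) = 4d = -820.
disc(K) = -820 is not divisible by 883; 883 is unramified.
Legendre symbol by Euler's criterion: (-205/883) ≡ (-205)^441 ≡ 882 (mod 883), i.e. (-205/883) = -1.
d is a non-residue mod p, hence 883 remains inert in O_K.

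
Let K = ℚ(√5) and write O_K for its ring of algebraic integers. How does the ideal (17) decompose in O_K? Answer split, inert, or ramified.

Since 5 ≡ 1 mod 4, the ring of integers is ℤ[(1+√5)/2] with discriminant 5.
17 ∤ 5, so 17 is unramified.
Legendre symbol by Euler's criterion: (5/17) ≡ 5^8 ≡ 16 (mod 17), i.e. (5/17) = -1.
Legendre symbol -1 ⇒ 17 is inert.

17 remains inert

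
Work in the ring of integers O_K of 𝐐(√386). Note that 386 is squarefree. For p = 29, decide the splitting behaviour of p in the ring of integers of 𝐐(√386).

Since 386 ≢ 1 mod 4, the ring of integers is ℤ[√386] with discriminant 4·386 = 1544.
Since gcd(29, 1544) = 1 the prime 29 does not ramify.
Compute (386/29) via Euler: 9^((29-1)/2) mod 29 = 1, so (386/29) = 1.
(386/29) = 1, so 29 splits.

split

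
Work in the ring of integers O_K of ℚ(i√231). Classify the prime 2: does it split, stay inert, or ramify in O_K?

splits completely

-231 mod 4 = 1, hence disc K = -231 and O_K = ℤ[(1+√-231)/2].
disc(K) = -231 is not divisible by 2; 2 is unramified.
d ≡ 1 (mod 8); the supplementary law gives 2 split.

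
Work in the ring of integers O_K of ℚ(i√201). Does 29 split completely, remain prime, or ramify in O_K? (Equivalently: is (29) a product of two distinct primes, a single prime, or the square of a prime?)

d = -201 ≡ 3 (mod 4), so O_K = ℤ[√-201] and disc(K) = 4d = -804.
disc(K) = -804 is not divisible by 29; 29 is unramified.
Compute (-201/29) via Euler: 2^((29-1)/2) mod 29 = 28, so (-201/29) = -1.
Legendre symbol -1 ⇒ 29 is inert.

29 remains inert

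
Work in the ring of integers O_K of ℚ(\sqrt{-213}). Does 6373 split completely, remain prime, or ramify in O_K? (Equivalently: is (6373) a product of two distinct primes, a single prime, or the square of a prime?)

split

-213 mod 4 = 3, hence disc K = 4·(-213) = -852 and O_K = ℤ[√-213].
disc(K) = -852 is not divisible by 6373; 6373 is unramified.
Euler's criterion: (-213)^3186 mod 6373 = 1. Thus (-213|6373) = 1.
Legendre symbol 1 ⇒ 6373 is split.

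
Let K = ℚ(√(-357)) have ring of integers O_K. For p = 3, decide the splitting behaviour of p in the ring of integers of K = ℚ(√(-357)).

-357 mod 4 = 3, hence disc K = 4·(-357) = -1428 and O_K = ℤ[√-357].
Ramification test: 3 | -1428. The prime 3 ramifies in K.

3 is ramified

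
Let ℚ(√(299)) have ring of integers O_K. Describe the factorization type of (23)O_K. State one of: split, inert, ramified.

d = 299 ≡ 3 (mod 4), so O_K = ℤ[√299] and disc(K) = 4d = 1196.
Ramification test: 23 | 1196. The prime 23 ramifies in K.

p ramifies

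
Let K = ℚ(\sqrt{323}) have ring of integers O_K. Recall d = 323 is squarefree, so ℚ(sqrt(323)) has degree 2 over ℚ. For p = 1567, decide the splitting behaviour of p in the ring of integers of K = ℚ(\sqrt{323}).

split — (1567) = 𝔭₁𝔭₂ with 𝔭₁ ≠ 𝔭₂

d = 323 ≡ 3 (mod 4), so O_K = ℤ[√323] and disc(K) = 4d = 1292.
Since gcd(1567, 1292) = 1 the prime 1567 does not ramify.
Legendre symbol by Euler's criterion: (323/1567) ≡ 323^783 ≡ 1 (mod 1567), i.e. (323/1567) = 1.
(323/1567) = 1, so 1567 splits.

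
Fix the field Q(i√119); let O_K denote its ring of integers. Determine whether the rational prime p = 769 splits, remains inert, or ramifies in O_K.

-119 mod 4 = 1, hence disc K = -119 and O_K = ℤ[(1+√-119)/2].
769 ∤ -119, so 769 is unramified.
Legendre symbol by Euler's criterion: (-119/769) ≡ (-119)^384 ≡ 768 (mod 769), i.e. (-119/769) = -1.
d is a non-residue mod p, hence 769 remains inert in O_K.

p is inert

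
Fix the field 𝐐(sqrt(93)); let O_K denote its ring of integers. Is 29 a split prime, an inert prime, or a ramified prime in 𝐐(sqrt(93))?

splits completely

d = 93 ≡ 1 (mod 4), so O_K = ℤ[(1+√93)/2] and disc(K) = d = 93.
disc(K) = 93 is not divisible by 29; 29 is unramified.
Legendre symbol by Euler's criterion: (93/29) ≡ 93^14 ≡ 1 (mod 29), i.e. (93/29) = 1.
(93/29) = 1, so 29 splits.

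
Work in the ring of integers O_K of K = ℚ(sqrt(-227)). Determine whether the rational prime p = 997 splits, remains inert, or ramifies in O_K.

split — (997) = 𝔭₁𝔭₂ with 𝔭₁ ≠ 𝔭₂

-227 mod 4 = 1, hence disc K = -227 and O_K = ℤ[(1+√-227)/2].
Since gcd(997, -227) = 1 the prime 997 does not ramify.
(-227/997) = 770^498 mod 997 = 1, giving Legendre symbol 1.
Legendre symbol 1 ⇒ 997 is split.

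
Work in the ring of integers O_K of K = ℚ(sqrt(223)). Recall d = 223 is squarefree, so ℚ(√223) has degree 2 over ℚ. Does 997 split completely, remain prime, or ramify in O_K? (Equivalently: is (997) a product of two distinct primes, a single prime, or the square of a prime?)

d = 223 ≡ 3 (mod 4), so O_K = ℤ[√223] and disc(K) = 4d = 892.
Since gcd(997, 892) = 1 the prime 997 does not ramify.
Euler's criterion: 223^498 mod 997 = 1. Thus (223|997) = 1.
(223/997) = 1, so 997 splits.

997 splits in O_K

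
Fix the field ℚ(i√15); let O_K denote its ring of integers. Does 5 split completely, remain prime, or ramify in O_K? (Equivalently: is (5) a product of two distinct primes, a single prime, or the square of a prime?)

ramifies in O_K

d = -15 ≡ 1 (mod 4), so O_K = ℤ[(1+√-15)/2] and disc(K) = d = -15.
5 divides disc(K) = -15, so 5 ramifies.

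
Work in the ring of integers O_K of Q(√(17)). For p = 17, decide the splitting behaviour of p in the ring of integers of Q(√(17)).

d = 17 ≡ 1 (mod 4), so O_K = ℤ[(1+√17)/2] and disc(K) = d = 17.
Ramification test: 17 | 17. The prime 17 ramifies in K.

ramified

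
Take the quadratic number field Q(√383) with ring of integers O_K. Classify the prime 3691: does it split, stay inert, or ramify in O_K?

383 mod 4 = 3, hence disc K = 4·383 = 1532 and O_K = ℤ[√383].
disc(K) = 1532 is not divisible by 3691; 3691 is unramified.
(383/3691) = 383^1845 mod 3691 = 1, giving Legendre symbol 1.
(383/3691) = 1, so 3691 splits.

3691 splits in O_K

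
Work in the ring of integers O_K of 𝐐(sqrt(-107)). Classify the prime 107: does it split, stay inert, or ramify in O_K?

d = -107 ≡ 1 (mod 4), so O_K = ℤ[(1+√-107)/2] and disc(K) = d = -107.
disc(K) = -107 = 107·(-1), so p = 107 is ramified.

ramifies in O_K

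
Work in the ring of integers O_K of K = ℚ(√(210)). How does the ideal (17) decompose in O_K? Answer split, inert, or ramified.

17 remains inert

Since 210 ≢ 1 mod 4, the ring of integers is ℤ[√210] with discriminant 4·210 = 840.
disc(K) = 840 is not divisible by 17; 17 is unramified.
Euler's criterion: 210^8 mod 17 = 16. Thus (210|17) = -1.
d is a non-residue mod p, hence 17 remains inert in O_K.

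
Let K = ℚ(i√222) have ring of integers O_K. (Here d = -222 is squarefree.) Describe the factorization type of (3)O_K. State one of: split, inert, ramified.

Since -222 ≢ 1 mod 4, the ring of integers is ℤ[√-222] with discriminant 4·(-222) = -888.
3 divides disc(K) = -888, so 3 ramifies.

ramifies in O_K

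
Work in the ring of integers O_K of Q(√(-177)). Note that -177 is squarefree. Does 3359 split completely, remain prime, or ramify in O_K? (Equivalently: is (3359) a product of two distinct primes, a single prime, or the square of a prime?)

remains prime (inert)

d = -177 ≡ 3 (mod 4), so O_K = ℤ[√-177] and disc(K) = 4d = -708.
Since gcd(3359, -708) = 1 the prime 3359 does not ramify.
Legendre symbol by Euler's criterion: (-177/3359) ≡ (-177)^1679 ≡ 3358 (mod 3359), i.e. (-177/3359) = -1.
d is a non-residue mod p, hence 3359 remains inert in O_K.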